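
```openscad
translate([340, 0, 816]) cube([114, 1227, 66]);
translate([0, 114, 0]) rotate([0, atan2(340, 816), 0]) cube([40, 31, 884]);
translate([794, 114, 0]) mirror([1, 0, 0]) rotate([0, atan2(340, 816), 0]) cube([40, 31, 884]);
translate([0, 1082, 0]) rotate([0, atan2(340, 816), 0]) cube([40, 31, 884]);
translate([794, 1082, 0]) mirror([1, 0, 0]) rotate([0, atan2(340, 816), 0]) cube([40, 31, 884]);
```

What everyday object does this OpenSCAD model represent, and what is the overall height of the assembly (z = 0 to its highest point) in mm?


A sawhorse. The overall height is 882 mm.

A beam across two mirrored pairs of raked legs — a sawhorse. The beam's underside is at z = 816 (matching the legs' vertical rise in atan2(340, 816)) and the beam is 66 mm tall, so its top is at 816 + 66 = 882 mm. The raked legs top out at the beam's underside, so that is the highest point.


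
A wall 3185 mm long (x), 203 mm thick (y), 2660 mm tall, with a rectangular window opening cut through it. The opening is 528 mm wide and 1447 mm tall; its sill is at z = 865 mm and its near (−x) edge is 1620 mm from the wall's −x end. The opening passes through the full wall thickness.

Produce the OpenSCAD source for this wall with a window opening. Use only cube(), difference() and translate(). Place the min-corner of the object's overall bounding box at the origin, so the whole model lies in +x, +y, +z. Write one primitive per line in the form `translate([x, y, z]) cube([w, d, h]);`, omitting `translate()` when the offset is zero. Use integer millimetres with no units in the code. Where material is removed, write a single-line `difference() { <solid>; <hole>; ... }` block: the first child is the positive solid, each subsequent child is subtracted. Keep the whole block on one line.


difference() { cube([3185, 203, 2660]); translate([1620, 0, 865]) cube([528, 203, 1447]); }


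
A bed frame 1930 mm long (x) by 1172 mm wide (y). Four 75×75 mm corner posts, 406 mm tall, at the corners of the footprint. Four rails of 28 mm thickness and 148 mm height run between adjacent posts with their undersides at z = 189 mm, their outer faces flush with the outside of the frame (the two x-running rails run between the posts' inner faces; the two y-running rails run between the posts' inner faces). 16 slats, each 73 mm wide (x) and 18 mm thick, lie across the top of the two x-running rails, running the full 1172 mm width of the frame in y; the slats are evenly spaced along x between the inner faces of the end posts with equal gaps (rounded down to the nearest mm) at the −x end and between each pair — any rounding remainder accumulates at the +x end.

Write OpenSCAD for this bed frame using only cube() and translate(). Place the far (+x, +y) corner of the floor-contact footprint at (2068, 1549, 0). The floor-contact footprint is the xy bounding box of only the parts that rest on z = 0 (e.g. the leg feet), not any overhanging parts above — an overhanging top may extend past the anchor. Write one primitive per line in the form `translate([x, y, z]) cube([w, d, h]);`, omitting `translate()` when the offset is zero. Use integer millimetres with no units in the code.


// slat z = rail_z + rail_h = 189 + 148 = 337
// slat gap = ⌊(1780 − 16·73) / 17⌋ = 36
translate([138, 377, 0]) cube([75, 75, 406]);
translate([138, 1474, 0]) cube([75, 75, 406]);
translate([1993, 377, 0]) cube([75, 75, 406]);
translate([1993, 1474, 0]) cube([75, 75, 406]);
translate([213, 377, 189]) cube([1780, 28, 148]);
translate([213, 1521, 189]) cube([1780, 28, 148]);
translate([138, 452, 189]) cube([28, 1022, 148]);
translate([2040, 452, 189]) cube([28, 1022, 148]);
translate([249, 377, 337]) cube([73, 1172, 18]);
translate([358, 377, 337]) cube([73, 1172, 18]);
translate([467, 377, 337]) cube([73, 1172, 18]);
translate([576, 377, 337]) cube([73, 1172, 18]);
translate([685, 377, 337]) cube([73, 1172, 18]);
translate([794, 377, 337]) cube([73, 1172, 18]);
translate([903, 377, 337]) cube([73, 1172, 18]);
translate([1012, 377, 337]) cube([73, 1172, 18]);
translate([1121, 377, 337]) cube([73, 1172, 18]);
translate([1230, 377, 337]) cube([73, 1172, 18]);
translate([1339, 377, 337]) cube([73, 1172, 18]);
translate([1448, 377, 337]) cube([73, 1172, 18]);
translate([1557, 377, 337]) cube([73, 1172, 18]);
translate([1666, 377, 337]) cube([73, 1172, 18]);
translate([1775, 377, 337]) cube([73, 1172, 18]);
translate([1884, 377, 337]) cube([73, 1172, 18]);


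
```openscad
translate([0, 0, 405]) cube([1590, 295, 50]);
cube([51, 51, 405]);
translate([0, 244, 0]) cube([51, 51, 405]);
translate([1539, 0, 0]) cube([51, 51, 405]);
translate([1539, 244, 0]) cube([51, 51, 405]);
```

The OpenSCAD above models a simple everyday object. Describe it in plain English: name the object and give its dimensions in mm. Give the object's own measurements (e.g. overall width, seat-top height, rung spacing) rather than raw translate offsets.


A bench: a 1590×295 mm seat slab, 50 mm thick, top at z = 455 mm, on four 51×51 mm square legs flush with the seat corners and standing on z = 0.


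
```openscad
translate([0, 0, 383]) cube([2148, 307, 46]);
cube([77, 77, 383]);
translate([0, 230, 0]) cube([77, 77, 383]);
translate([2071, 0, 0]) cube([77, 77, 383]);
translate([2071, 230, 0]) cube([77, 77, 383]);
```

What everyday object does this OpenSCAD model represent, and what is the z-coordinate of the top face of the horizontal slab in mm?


A bench. The seat-top height is 429 mm.

A long slab on four corner posts — a bench. The slab sits at z = 383 with thickness 46, so the top is 383 + 46 = 429 mm.


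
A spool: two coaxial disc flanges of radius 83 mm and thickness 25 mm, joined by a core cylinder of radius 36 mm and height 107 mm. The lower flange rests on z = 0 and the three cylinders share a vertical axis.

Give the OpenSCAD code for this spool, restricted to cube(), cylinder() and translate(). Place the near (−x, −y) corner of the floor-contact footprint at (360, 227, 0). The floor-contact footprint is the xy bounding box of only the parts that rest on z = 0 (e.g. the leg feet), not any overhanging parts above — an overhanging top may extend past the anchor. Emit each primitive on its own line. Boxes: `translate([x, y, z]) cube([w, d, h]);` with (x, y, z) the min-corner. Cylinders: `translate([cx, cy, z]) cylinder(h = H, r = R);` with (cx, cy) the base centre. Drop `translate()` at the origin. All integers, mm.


translate([443, 310, 0]) cylinder(h = 25, r = 83);
translate([443, 310, 25]) cylinder(h = 107, r = 36);
translate([443, 310, 132]) cylinder(h = 25, r = 83);


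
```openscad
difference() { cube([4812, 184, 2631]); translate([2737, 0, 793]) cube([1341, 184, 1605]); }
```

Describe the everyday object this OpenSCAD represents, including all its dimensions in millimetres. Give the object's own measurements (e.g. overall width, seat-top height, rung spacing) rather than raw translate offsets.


A wall 4812 mm long (x), 184 mm thick (y), 2631 mm tall, with a rectangular window opening cut through it. The opening is 1341 mm wide and 1605 mm tall; its sill is at z = 793 mm and its near (−x) edge is 2737 mm from the wall's −x end. The opening passes through the full wall thickness.


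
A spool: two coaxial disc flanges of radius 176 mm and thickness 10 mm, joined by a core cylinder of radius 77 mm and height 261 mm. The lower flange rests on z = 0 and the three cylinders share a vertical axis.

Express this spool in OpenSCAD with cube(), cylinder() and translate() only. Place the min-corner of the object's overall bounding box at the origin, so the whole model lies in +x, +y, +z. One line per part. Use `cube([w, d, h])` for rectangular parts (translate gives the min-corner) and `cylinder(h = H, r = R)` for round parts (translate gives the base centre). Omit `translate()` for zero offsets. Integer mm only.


translate([176, 176, 0]) cylinder(h = 10, r = 176);
translate([176, 176, 10]) cylinder(h = 261, r = 77);
translate([176, 176, 271]) cylinder(h = 10, r = 176);


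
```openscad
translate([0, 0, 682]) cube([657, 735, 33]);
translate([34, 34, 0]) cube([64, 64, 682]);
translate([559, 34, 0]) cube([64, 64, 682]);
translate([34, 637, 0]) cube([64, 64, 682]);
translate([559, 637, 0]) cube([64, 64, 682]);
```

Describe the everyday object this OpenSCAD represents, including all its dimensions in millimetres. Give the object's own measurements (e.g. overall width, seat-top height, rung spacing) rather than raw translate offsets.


A rectangular dining table. The top is 657×735×33 mm with its upper surface at z = 715 mm. It stands on four 64×64 mm square legs, each inset 34 mm from the nearest pair of top edges, running from the floor to the underside of the top.


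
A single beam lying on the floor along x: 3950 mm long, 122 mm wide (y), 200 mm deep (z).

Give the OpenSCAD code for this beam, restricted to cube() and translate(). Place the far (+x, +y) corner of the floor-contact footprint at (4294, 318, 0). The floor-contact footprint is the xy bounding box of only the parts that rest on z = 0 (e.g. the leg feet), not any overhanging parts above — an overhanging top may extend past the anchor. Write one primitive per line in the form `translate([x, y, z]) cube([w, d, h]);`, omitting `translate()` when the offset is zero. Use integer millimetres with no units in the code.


translate([344, 196, 0]) cube([3950, 122, 200]);


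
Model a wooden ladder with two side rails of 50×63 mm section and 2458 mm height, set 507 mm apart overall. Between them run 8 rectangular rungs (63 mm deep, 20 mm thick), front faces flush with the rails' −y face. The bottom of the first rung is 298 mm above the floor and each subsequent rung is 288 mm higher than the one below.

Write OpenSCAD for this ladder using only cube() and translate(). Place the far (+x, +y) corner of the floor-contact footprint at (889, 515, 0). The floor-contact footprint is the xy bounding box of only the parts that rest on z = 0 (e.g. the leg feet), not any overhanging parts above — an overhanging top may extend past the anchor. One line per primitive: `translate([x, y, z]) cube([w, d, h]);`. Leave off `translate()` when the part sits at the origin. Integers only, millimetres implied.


translate([382, 452, 0]) cube([50, 63, 2458]);
translate([839, 452, 0]) cube([50, 63, 2458]);
translate([432, 452, 298]) cube([407, 63, 20]);
translate([432, 452, 586]) cube([407, 63, 20]);
translate([432, 452, 874]) cube([407, 63, 20]);
translate([432, 452, 1162]) cube([407, 63, 20]);
translate([432, 452, 1450]) cube([407, 63, 20]);
translate([432, 452, 1738]) cube([407, 63, 20]);
translate([432, 452, 2026]) cube([407, 63, 20]);
translate([432, 452, 2314]) cube([407, 63, 20]);


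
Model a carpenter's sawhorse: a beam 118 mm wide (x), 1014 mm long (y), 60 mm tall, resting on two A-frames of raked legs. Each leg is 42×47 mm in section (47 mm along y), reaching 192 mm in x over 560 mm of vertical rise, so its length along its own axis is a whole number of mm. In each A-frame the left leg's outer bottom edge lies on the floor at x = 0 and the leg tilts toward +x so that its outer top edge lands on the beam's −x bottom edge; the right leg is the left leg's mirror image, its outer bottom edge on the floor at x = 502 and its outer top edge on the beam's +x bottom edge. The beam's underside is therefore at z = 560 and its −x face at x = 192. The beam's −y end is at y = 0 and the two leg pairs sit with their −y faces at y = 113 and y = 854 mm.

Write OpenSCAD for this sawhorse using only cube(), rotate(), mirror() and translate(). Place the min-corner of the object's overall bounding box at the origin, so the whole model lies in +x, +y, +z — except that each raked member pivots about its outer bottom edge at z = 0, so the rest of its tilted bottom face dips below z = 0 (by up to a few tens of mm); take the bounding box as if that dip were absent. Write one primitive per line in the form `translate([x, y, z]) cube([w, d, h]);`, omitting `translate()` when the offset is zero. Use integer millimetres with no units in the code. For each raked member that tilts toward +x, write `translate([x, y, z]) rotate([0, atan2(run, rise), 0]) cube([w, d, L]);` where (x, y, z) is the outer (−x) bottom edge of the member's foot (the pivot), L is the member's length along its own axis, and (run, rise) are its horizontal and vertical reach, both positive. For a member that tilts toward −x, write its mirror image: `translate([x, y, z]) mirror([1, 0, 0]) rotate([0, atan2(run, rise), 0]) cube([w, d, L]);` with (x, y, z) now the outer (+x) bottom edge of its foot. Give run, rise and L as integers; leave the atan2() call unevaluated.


translate([192, 0, 560]) cube([118, 1014, 60]);
translate([0, 113, 0]) rotate([0, atan2(192, 560), 0]) cube([42, 47, 592]);
translate([502, 113, 0]) mirror([1, 0, 0]) rotate([0, atan2(192, 560), 0]) cube([42, 47, 592]);
translate([0, 854, 0]) rotate([0, atan2(192, 560), 0]) cube([42, 47, 592]);
translate([502, 854, 0]) mirror([1, 0, 0]) rotate([0, atan2(192, 560), 0]) cube([42, 47, 592]);


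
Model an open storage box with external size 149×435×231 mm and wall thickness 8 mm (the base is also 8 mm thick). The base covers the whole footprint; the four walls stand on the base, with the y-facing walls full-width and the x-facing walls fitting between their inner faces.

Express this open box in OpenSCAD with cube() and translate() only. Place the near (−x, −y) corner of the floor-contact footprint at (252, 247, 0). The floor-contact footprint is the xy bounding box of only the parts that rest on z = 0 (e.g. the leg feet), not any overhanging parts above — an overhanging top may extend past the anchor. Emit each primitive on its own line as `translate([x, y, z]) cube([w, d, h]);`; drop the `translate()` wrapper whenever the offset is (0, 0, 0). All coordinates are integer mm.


translate([252, 247, 0]) cube([149, 435, 8]);
translate([252, 247, 8]) cube([149, 8, 223]);
translate([252, 674, 8]) cube([149, 8, 223]);
translate([252, 255, 8]) cube([8, 419, 223]);
translate([393, 255, 8]) cube([8, 419, 223]);


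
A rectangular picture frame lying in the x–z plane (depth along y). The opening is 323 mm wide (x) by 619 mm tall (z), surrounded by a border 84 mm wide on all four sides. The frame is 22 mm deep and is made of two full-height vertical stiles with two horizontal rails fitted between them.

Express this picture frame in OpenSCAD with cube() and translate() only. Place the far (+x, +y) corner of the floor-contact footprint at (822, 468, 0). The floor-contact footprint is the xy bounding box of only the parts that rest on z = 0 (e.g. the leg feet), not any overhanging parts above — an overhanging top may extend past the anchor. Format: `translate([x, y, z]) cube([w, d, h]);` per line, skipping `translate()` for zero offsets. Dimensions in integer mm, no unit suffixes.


translate([331, 446, 0]) cube([84, 22, 787]);
translate([738, 446, 0]) cube([84, 22, 787]);
translate([415, 446, 0]) cube([323, 22, 84]);
translate([415, 446, 703]) cube([323, 22, 84]);


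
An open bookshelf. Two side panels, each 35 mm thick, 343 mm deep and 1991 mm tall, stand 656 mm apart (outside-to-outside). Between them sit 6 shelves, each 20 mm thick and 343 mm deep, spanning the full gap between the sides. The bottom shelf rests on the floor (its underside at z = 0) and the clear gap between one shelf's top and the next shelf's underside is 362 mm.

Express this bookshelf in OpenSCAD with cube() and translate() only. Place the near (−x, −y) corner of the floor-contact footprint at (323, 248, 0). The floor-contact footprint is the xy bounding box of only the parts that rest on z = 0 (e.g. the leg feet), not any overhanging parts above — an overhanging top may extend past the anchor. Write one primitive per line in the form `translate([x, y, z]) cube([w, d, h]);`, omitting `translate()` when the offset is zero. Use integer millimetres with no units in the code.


translate([323, 248, 0]) cube([35, 343, 1991]);
translate([944, 248, 0]) cube([35, 343, 1991]);
translate([358, 248, 0]) cube([586, 343, 20]);
translate([358, 248, 382]) cube([586, 343, 20]);
translate([358, 248, 764]) cube([586, 343, 20]);
translate([358, 248, 1146]) cube([586, 343, 20]);
translate([358, 248, 1528]) cube([586, 343, 20]);
translate([358, 248, 1910]) cube([586, 343, 20]);


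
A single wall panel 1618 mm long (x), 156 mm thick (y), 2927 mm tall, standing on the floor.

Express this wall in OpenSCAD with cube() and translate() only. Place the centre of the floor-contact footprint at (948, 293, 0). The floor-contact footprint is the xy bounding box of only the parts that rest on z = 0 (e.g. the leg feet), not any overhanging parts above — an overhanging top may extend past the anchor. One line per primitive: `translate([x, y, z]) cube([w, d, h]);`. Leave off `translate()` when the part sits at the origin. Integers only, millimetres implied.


translate([139, 215, 0]) cube([1618, 156, 2927]);


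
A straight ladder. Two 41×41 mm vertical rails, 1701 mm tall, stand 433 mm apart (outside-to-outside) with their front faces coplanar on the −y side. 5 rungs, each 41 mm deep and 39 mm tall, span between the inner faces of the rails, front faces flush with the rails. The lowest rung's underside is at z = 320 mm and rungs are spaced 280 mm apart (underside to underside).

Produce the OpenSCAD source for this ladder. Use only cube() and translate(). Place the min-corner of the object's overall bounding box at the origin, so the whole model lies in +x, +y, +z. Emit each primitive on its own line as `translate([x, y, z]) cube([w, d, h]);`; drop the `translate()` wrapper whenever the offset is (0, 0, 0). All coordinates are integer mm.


// rung span = 433 - 2*41 = 351
// rung[k] z = 320 + k*280
cube([41, 41, 1701]);
translate([392, 0, 0]) cube([41, 41, 1701]);
translate([41, 0, 320]) cube([351, 41, 39]);
translate([41, 0, 600]) cube([351, 41, 39]);
translate([41, 0, 880]) cube([351, 41, 39]);
translate([41, 0, 1160]) cube([351, 41, 39]);
translate([41, 0, 1440]) cube([351, 41, 39]);


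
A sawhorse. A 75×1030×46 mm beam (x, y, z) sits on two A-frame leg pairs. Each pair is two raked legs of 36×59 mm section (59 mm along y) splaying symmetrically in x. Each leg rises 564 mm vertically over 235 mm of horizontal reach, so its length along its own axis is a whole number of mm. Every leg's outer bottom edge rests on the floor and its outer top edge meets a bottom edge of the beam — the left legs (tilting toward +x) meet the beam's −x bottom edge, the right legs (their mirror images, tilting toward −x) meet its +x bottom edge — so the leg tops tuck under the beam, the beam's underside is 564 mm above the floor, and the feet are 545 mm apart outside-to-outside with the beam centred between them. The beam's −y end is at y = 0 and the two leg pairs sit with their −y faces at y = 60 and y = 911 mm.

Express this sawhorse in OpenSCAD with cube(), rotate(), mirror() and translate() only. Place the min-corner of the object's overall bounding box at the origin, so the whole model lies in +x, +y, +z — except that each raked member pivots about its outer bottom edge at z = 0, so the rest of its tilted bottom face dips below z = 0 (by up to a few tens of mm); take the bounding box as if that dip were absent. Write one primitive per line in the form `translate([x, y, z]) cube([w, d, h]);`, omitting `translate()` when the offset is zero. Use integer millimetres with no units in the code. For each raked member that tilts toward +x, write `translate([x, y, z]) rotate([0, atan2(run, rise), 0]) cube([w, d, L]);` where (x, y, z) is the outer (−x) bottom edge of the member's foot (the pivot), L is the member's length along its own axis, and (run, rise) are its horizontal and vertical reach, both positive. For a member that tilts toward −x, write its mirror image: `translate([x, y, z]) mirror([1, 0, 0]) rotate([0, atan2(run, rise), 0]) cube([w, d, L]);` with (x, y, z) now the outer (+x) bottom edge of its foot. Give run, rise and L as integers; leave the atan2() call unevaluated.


// leg length = √(235² + 564²) = 611
// right-leg outer foot x = 2·235 + 75 = 545
// beam min-corner = (235, 0, 564)
translate([235, 0, 564]) cube([75, 1030, 46]);
translate([0, 60, 0]) rotate([0, atan2(235, 564), 0]) cube([36, 59, 611]);
translate([545, 60, 0]) mirror([1, 0, 0]) rotate([0, atan2(235, 564), 0]) cube([36, 59, 611]);
translate([0, 911, 0]) rotate([0, atan2(235, 564), 0]) cube([36, 59, 611]);
translate([545, 911, 0]) mirror([1, 0, 0]) rotate([0, atan2(235, 564), 0]) cube([36, 59, 611]);


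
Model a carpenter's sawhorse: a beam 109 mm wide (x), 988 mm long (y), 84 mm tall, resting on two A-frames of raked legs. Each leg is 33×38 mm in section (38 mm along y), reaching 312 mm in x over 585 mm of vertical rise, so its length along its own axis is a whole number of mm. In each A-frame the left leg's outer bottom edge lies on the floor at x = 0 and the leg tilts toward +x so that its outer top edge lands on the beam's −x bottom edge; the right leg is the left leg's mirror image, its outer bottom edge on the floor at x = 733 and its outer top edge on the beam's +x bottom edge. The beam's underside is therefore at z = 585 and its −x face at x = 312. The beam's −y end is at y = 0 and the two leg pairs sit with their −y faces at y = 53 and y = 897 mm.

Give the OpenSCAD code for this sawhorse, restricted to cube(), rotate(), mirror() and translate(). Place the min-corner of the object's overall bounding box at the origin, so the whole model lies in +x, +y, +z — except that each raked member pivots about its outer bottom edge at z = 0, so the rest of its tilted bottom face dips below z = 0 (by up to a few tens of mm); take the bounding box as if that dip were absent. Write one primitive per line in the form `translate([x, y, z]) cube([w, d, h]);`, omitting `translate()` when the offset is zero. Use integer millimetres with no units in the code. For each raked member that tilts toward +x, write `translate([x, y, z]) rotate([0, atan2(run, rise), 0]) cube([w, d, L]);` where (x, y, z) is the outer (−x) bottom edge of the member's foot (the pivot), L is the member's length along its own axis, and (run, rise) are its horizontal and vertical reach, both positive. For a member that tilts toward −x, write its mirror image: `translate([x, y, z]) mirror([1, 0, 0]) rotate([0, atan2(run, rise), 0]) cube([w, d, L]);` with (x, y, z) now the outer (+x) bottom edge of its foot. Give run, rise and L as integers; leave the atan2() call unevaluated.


translate([312, 0, 585]) cube([109, 988, 84]);
translate([0, 53, 0]) rotate([0, atan2(312, 585), 0]) cube([33, 38, 663]);
translate([733, 53, 0]) mirror([1, 0, 0]) rotate([0, atan2(312, 585), 0]) cube([33, 38, 663]);
translate([0, 897, 0]) rotate([0, atan2(312, 585), 0]) cube([33, 38, 663]);
translate([733, 897, 0]) mirror([1, 0, 0]) rotate([0, atan2(312, 585), 0]) cube([33, 38, 663]);


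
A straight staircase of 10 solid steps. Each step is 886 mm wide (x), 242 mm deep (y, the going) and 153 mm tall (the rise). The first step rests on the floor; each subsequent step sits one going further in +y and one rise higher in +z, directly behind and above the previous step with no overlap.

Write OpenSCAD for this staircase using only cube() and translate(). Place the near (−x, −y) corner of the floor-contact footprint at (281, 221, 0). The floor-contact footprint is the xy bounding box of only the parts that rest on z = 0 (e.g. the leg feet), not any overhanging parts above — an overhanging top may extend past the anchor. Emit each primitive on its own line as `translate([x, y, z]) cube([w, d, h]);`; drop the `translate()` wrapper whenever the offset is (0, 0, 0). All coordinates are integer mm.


translate([281, 221, 0]) cube([886, 242, 153]);
translate([281, 463, 153]) cube([886, 242, 153]);
translate([281, 705, 306]) cube([886, 242, 153]);
translate([281, 947, 459]) cube([886, 242, 153]);
translate([281, 1189, 612]) cube([886, 242, 153]);
translate([281, 1431, 765]) cube([886, 242, 153]);
translate([281, 1673, 918]) cube([886, 242, 153]);
translate([281, 1915, 1071]) cube([886, 242, 153]);
translate([281, 2157, 1224]) cube([886, 242, 153]);
translate([281, 2399, 1377]) cube([886, 242, 153]);


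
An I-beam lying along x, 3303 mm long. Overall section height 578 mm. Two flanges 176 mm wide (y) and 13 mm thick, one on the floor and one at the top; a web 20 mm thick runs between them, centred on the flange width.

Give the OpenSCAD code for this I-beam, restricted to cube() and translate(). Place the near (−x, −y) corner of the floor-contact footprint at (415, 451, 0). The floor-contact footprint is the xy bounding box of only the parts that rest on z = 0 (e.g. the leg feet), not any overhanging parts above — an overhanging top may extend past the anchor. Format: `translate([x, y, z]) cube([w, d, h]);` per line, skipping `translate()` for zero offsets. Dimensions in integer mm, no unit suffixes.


translate([415, 451, 0]) cube([3303, 176, 13]);
translate([415, 529, 13]) cube([3303, 20, 552]);
translate([415, 451, 565]) cube([3303, 176, 13]);


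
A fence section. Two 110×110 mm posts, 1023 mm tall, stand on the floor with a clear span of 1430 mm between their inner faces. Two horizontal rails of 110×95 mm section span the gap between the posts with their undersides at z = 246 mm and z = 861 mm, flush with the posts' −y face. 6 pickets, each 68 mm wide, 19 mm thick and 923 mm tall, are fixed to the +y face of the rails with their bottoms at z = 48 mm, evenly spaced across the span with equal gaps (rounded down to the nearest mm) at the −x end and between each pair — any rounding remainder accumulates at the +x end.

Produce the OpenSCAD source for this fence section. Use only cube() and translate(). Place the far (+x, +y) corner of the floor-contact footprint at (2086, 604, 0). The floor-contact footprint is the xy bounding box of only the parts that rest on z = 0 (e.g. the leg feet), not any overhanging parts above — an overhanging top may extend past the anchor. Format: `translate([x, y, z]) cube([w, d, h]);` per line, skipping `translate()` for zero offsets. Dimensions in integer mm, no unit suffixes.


translate([436, 494, 0]) cube([110, 110, 1023]);
translate([1976, 494, 0]) cube([110, 110, 1023]);
translate([546, 494, 246]) cube([1430, 110, 95]);
translate([546, 494, 861]) cube([1430, 110, 95]);
translate([692, 604, 48]) cube([68, 19, 923]);
translate([906, 604, 48]) cube([68, 19, 923]);
translate([1120, 604, 48]) cube([68, 19, 923]);
translate([1334, 604, 48]) cube([68, 19, 923]);
translate([1548, 604, 48]) cube([68, 19, 923]);
translate([1762, 604, 48]) cube([68, 19, 923]);


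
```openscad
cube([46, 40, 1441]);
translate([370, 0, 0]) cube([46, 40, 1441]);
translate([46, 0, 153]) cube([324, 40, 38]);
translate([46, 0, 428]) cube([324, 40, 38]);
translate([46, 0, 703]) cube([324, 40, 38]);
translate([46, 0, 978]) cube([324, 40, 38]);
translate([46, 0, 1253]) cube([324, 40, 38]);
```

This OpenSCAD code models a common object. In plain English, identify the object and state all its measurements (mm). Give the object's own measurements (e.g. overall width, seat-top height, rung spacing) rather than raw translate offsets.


A straight ladder. Two 46×40 mm vertical rails, 1441 mm tall, stand 416 mm apart (outside-to-outside) with their front faces coplanar on the −y side. 5 rungs, each 40 mm deep and 38 mm tall, span between the inner faces of the rails, front faces flush with the rails. The lowest rung's underside is at z = 153 mm and rungs are spaced 275 mm apart (underside to underside).


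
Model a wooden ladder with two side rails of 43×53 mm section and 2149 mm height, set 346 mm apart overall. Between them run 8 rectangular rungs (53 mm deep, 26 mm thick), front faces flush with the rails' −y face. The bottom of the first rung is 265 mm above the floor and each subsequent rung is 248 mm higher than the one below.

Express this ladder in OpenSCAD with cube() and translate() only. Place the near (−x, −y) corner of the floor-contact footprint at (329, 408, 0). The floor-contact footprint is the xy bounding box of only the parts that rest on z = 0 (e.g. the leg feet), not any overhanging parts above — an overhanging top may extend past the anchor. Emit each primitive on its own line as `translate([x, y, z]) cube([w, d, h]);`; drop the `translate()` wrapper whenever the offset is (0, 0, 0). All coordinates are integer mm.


// rung span = 346 - 2*43 = 260
// rung[k] z = 265 + k*248
translate([329, 408, 0]) cube([43, 53, 2149]);
translate([632, 408, 0]) cube([43, 53, 2149]);
translate([372, 408, 265]) cube([260, 53, 26]);
translate([372, 408, 513]) cube([260, 53, 26]);
translate([372, 408, 761]) cube([260, 53, 26]);
translate([372, 408, 1009]) cube([260, 53, 26]);
translate([372, 408, 1257]) cube([260, 53, 26]);
translate([372, 408, 1505]) cube([260, 53, 26]);
translate([372, 408, 1753]) cube([260, 53, 26]);
translate([372, 408, 2001]) cube([260, 53, 26]);


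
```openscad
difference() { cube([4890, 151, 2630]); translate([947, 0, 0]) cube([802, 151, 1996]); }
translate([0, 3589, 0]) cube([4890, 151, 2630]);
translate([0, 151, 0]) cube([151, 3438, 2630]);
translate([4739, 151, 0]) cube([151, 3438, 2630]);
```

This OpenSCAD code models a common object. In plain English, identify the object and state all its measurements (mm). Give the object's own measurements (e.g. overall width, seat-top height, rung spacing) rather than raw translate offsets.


A single room: four walls, each 2630 mm tall and 151 mm thick, enclosing an outside footprint 4890×3740 mm (x × y), no floor or roof. The front and back walls (−y and +y sides) run the full x-width; the side walls fit between their inner faces. A door opening 802 mm wide and 1996 mm tall is cut through the front wall from the floor up, its −x edge 947 mm from the wall's −x end.


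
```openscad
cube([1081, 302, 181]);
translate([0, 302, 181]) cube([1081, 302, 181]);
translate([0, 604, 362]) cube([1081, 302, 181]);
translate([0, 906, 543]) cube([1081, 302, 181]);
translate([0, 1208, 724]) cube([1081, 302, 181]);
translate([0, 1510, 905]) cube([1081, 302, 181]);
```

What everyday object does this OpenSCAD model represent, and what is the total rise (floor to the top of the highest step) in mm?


A staircase. The total rise is 1086 mm.

6 identical blocks, each offset up and back from the previous — a staircase. Each step is 181 mm tall and there are 6 of them, so the total rise is 6 × 181 = 1086 mm.


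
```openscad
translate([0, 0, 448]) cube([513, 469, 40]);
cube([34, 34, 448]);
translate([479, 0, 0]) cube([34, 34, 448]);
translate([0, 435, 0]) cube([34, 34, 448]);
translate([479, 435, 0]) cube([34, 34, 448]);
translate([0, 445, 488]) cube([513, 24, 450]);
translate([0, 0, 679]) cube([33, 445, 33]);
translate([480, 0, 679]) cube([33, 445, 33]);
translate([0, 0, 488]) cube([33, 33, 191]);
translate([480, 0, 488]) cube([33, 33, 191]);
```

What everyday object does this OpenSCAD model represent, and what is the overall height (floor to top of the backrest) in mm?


A chair. The overall height is 938 mm.

A slab on four corner posts with a tall panel at the back — a chair. The seat slab sits at z = 448 with thickness 40, and the 450 mm backrest starts at the seat top, so the overall height is 448 + 40 + 450 = 938 mm.


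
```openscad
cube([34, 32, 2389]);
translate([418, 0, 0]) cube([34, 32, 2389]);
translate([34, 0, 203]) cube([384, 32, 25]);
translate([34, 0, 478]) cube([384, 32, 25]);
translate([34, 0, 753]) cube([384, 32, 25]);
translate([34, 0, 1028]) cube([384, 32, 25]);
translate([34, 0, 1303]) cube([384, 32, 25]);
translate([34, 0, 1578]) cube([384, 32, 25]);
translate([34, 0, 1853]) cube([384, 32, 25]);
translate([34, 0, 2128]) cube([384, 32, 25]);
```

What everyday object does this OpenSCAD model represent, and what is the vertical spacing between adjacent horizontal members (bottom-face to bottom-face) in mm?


A ladder. The rung spacing is 275 mm.

Two tall 34×32 posts with 8 short bars between them — a ladder. Adjacent rungs sit at z = 203 and z = 478, so the spacing is 478 − 203 = 275 mm.


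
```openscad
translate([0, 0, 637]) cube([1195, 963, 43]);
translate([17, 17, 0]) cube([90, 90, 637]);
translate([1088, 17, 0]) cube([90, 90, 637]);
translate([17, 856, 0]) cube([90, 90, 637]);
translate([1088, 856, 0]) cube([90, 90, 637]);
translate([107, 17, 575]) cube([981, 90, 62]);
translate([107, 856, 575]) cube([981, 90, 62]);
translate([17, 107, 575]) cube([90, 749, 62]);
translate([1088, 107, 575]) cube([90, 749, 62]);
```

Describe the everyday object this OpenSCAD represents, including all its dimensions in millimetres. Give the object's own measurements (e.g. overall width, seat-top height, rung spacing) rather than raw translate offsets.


A rectangular dining table. The top is 1195×963×43 mm with its upper surface at z = 680 mm. It stands on four 90×90 mm square legs, each inset 17 mm from the nearest pair of top edges, running from the floor to the underside of the top. Four apron rails, 90 mm thick and 62 mm tall, run between adjacent legs with their top edges flush with the underside of the top and their outer faces flush with the legs' outer faces.


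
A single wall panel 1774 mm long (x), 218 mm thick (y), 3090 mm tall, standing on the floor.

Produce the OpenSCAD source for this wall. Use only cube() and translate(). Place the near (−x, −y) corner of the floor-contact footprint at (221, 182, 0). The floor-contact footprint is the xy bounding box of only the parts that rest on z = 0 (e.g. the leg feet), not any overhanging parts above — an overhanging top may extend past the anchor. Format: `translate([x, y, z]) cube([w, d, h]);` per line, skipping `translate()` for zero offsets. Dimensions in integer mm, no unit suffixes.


translate([221, 182, 0]) cube([1774, 218, 3090]);


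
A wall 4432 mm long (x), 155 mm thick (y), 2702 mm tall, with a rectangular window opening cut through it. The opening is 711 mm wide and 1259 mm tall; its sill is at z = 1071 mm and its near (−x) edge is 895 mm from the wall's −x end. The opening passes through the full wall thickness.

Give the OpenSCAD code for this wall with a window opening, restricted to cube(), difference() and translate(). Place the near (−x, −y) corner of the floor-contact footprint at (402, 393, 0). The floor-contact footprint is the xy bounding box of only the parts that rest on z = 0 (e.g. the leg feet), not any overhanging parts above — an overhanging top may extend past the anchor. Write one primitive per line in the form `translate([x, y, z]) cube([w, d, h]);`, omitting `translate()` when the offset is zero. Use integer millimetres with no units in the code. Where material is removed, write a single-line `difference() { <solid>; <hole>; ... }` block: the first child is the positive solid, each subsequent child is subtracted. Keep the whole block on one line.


difference() { translate([402, 393, 0]) cube([4432, 155, 2702]); translate([1297, 393, 1071]) cube([711, 155, 1259]); }


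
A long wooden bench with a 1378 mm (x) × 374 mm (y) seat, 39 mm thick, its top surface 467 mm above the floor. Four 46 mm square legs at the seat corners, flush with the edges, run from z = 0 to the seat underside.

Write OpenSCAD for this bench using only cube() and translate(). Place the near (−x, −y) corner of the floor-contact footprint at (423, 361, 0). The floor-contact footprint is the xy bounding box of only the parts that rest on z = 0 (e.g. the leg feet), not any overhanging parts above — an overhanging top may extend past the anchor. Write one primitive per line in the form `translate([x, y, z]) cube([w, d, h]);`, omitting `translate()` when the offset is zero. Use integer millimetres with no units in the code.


translate([423, 361, 428]) cube([1378, 374, 39]);
translate([423, 361, 0]) cube([46, 46, 428]);
translate([423, 689, 0]) cube([46, 46, 428]);
translate([1755, 361, 0]) cube([46, 46, 428]);
translate([1755, 689, 0]) cube([46, 46, 428]);


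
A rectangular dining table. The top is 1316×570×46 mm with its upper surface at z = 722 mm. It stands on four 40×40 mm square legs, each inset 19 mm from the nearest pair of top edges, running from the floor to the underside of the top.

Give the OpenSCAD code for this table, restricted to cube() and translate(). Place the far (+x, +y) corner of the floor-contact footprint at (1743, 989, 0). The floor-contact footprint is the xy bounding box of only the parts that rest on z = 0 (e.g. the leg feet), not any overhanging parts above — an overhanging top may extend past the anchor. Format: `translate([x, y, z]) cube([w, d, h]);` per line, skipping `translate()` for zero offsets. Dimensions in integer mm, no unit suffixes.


// leg_h = 722 - 46 = 676
translate([446, 438, 676]) cube([1316, 570, 46]);
translate([465, 457, 0]) cube([40, 40, 676]);
translate([1703, 457, 0]) cube([40, 40, 676]);
translate([465, 949, 0]) cube([40, 40, 676]);
translate([1703, 949, 0]) cube([40, 40, 676]);


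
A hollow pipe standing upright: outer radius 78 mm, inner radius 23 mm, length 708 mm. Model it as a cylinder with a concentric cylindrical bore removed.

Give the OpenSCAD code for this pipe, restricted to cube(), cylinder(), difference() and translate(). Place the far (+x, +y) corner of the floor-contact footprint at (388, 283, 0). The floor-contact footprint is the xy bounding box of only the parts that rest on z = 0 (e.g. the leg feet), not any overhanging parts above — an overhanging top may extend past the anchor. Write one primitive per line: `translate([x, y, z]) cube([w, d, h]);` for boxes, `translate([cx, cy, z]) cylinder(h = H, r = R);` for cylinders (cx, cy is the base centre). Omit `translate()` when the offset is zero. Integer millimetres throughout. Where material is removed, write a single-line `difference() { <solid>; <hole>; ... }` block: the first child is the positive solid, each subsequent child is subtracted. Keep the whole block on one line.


difference() { translate([310, 205, 0]) cylinder(h = 708, r = 78); translate([310, 205, 0]) cylinder(h = 708, r = 23); }


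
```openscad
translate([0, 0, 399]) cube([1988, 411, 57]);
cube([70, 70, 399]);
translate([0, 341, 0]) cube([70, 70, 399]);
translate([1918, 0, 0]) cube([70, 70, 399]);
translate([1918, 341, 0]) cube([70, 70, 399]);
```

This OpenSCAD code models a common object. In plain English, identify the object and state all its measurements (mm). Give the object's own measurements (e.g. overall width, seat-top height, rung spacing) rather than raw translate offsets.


A bench: a 1988×411 mm seat slab, 57 mm thick, top at z = 456 mm, on four 70×70 mm square legs flush with the seat corners and standing on z = 0.


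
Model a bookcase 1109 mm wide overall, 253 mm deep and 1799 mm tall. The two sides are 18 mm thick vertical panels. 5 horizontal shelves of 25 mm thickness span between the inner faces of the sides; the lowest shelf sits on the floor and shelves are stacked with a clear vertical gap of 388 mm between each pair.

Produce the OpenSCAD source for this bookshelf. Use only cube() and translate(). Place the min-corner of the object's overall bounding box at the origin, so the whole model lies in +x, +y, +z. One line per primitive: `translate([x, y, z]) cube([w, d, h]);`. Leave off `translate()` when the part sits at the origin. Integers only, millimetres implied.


cube([18, 253, 1799]);
translate([1091, 0, 0]) cube([18, 253, 1799]);
translate([18, 0, 0]) cube([1073, 253, 25]);
translate([18, 0, 413]) cube([1073, 253, 25]);
translate([18, 0, 826]) cube([1073, 253, 25]);
translate([18, 0, 1239]) cube([1073, 253, 25]);
translate([18, 0, 1652]) cube([1073, 253, 25]);


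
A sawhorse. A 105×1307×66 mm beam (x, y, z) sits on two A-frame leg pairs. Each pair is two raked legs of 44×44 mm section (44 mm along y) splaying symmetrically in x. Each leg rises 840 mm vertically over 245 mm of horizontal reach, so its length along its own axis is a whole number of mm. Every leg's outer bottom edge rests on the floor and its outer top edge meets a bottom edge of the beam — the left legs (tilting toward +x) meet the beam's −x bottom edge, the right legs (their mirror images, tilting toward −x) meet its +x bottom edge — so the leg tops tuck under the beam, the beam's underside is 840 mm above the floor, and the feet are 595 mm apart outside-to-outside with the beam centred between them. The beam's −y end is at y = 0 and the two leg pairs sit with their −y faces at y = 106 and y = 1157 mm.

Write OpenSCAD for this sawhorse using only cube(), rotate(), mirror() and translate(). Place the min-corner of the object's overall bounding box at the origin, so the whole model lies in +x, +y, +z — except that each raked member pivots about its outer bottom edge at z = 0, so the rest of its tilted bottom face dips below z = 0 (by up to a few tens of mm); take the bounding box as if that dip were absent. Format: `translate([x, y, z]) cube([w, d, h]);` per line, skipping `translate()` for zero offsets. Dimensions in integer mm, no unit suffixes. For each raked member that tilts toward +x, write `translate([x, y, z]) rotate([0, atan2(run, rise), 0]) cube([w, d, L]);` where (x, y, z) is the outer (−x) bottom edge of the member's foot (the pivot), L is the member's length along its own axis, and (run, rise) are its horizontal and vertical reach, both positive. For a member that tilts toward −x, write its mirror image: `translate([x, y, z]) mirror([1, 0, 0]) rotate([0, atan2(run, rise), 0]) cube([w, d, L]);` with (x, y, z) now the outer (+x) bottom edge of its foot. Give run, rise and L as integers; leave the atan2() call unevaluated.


translate([245, 0, 840]) cube([105, 1307, 66]);
translate([0, 106, 0]) rotate([0, atan2(245, 840), 0]) cube([44, 44, 875]);
translate([595, 106, 0]) mirror([1, 0, 0]) rotate([0, atan2(245, 840), 0]) cube([44, 44, 875]);
translate([0, 1157, 0]) rotate([0, atan2(245, 840), 0]) cube([44, 44, 875]);
translate([595, 1157, 0]) mirror([1, 0, 0]) rotate([0, atan2(245, 840), 0]) cube([44, 44, 875]);
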